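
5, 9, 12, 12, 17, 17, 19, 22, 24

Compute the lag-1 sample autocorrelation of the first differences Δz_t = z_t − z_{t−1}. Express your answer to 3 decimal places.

-0.572

First differences Δz: 4, 3, 0, 5, 0, 2, 3, 2
Mean of differences = 2.3750
Numerator Σ(Δz_t−Δz̄)(Δz_{t+1}−Δz̄) = -12.5156
Denominator Σ(Δz_t−Δz̄)² = 21.8750
r_1(Δz) = -12.5156 / 21.8750 = -0.572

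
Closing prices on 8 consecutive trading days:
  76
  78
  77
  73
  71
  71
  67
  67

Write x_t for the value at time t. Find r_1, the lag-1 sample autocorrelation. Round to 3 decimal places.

Mean x̄ = (76 + 78 + 77 + 73 + 71 + 71 + 67 + 67)/8 = 72.5000
Deviations from mean: 3.5000, 5.5000, 4.5000, 0.5000, -1.5000, -1.5000, -5.5000, -5.5000
Numerator Σ_{t=1}^{7}(x_t−x̄)(x_{t+1}−x̄) = 86.2500
Denominator Σ(x_t−x̄)² = 128.0000
r_1 = 86.2500 / 128.0000 = 0.674

0.674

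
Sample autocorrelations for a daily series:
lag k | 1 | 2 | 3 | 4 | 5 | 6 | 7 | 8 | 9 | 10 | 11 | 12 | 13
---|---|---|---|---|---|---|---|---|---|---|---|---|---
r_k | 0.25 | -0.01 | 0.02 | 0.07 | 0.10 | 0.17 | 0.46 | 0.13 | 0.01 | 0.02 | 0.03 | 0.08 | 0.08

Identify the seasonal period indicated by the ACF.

The largest autocorrelation is r_7 = 0.46; the remaining lags stay at or below 0.25.
The dominant spike at lag 7 indicates a seasonal period of 7.

7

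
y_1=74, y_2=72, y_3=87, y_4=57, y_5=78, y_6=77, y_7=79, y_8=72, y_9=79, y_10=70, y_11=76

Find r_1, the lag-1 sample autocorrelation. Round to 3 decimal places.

-0.610

Mean ȳ = (74 + 72 + 87 + 57 + 78 + 77 + 79 + 72 + 79 + 70 + 76)/11 = 74.6364
Numerator Σ_{t=1}^{10}(y_t−ȳ)(y_{t+1}−ȳ) = -339.5868
Denominator Σ(y_t−ȳ)² = 556.5455
r_1 = -339.5868 / 556.5455 = -0.610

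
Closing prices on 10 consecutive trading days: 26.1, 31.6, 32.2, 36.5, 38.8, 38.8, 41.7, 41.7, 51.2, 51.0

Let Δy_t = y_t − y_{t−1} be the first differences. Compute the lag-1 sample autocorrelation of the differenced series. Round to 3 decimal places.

-0.570

First differences Δy: 5.5, 0.6, 4.3, 2.3, 0.0, 2.9, 0.0, 9.5, -0.2
Mean of differences = 2.7667
Numerator Σ(Δy_t−Δȳ)(Δy_{t+1}−Δȳ) = -48.0111
Denominator Σ(Δy_t−Δȳ)² = 84.2000
r_1(Δy) = -48.0111 / 84.2000 = -0.570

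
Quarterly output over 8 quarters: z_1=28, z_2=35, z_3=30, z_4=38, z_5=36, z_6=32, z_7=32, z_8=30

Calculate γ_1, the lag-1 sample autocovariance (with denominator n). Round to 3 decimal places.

-1.658

Mean z̄ = (28 + 35 + 30 + 38 + 36 + 32 + 32 + 30)/8 = 32.6250
Σ_{t=1}^{7}(z_t−z̄)(z_{t+1}−z̄) = -13.2656
γ_1 = -13.2656 / 8 = -1.658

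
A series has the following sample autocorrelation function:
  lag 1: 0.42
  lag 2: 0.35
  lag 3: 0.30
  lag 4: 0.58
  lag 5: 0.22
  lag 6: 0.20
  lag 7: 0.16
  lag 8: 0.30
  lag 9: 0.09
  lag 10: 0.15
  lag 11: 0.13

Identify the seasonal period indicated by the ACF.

4

The largest autocorrelation is r_4 = 0.58; the remaining lags stay at or below 0.42. The elevated value at lag 1 (0.42), dropping to 0.35 at lag 2, reflects decaying short-term dependence rather than seasonality.
The dominant spike at lag 4 indicates a seasonal period of 4.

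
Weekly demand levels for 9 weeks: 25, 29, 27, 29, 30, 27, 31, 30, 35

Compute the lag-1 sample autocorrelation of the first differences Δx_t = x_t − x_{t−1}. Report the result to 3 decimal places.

First differences Δx: 4, -2, 2, 1, -3, 4, -1, 5
Mean of differences = 1.2500
Numerator Σ(Δx_t−Δx̄)(Δx_{t+1}−Δx̄) = -36.8125
Denominator Σ(Δx_t−Δx̄)² = 63.5000
r_1(Δx) = -36.8125 / 63.5000 = -0.580

-0.580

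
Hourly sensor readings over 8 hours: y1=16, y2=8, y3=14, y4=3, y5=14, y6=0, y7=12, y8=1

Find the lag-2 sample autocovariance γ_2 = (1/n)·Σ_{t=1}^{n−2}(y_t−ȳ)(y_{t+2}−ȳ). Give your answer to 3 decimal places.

Mean ȳ = (16 + 8 + 14 + 3 + 14 + 0 + 12 + 1)/8 = 8.5000
Deviations: 7.5000, -0.5000, 5.5000, -5.5000, 5.5000, -8.5000, 3.5000, -7.5000
Σ_{t=1}^{6}(y_t−ȳ)(y_{t+2}−ȳ) = 204.0000
γ_2 = 204.0000 / 8 = 25.500

25.500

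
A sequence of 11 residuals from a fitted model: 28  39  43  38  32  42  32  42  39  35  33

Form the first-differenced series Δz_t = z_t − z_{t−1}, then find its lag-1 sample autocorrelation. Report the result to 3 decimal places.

First differences Δz: 11, 4, -5, -6, 10, -10, 10, -3, -4, -2
Mean of differences = 0.5000
Numerator Σ(Δz_t−Δz̄)(Δz_{t+1}−Δz̄) = -214.2500
Denominator Σ(Δz_t−Δz̄)² = 524.5000
r_1(Δz) = -214.2500 / 524.5000 = -0.408

-0.408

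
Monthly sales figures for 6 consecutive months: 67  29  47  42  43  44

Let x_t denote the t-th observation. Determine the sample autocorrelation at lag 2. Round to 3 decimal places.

Mean x̄ = (67 + 29 + 47 + 42 + 43 + 44)/6 = 45.3333
Σ(x_t−x̄)(x_{t+2}−x̄) = (36.1111) + (54.4444) + (-3.8889) + (4.4444) = 91.1111
Denominator Σ(x_t−x̄)² = 757.3333
r_2 = 91.1111 / 757.3333 = 0.120

0.120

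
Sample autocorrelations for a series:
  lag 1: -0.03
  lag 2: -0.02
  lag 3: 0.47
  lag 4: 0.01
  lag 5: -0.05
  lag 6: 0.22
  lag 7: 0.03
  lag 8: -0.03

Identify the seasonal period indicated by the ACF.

The largest autocorrelation is r_3 = 0.47, with a weaker echo at lag 6 (0.22); the remaining lags stay at or below 0.03.
The dominant spike at lag 3 indicates a seasonal period of 3.

3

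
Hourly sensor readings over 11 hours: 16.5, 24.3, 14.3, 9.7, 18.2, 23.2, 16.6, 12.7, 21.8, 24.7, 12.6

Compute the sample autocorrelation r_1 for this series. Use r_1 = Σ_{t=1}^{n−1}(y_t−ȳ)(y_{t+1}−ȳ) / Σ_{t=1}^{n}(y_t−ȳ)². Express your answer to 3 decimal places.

-0.120

Mean ȳ = (16.5 + 24.3 + 14.3 + 9.7 + 18.2 + 23.2 + 16.6 + 12.7 + 21.8 + 24.7 + 12.6)/11 = 17.6909
Numerator Σ_{t=1}^{10}(y_t−ȳ)(y_{t+1}−ȳ) = -32.4037
Denominator Σ(y_t−ȳ)² = 269.0891
r_1 = -32.4037 / 269.0891 = -0.120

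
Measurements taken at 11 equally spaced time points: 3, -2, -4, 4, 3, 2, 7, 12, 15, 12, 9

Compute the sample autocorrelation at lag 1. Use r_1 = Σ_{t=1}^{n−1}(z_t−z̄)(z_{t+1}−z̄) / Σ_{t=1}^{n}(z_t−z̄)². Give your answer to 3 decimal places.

0.738

Mean z̄ = (3 − 2 − 4 + 4 + 3 + 2 + 7 + 12 + 15 + 12 + 9)/11 = 5.5455
Numerator Σ_{t=1}^{10}(z_t−z̄)(z_{t+1}−z̄) = 267.5207
Denominator Σ(z_t−z̄)² = 362.7273
r_1 = 267.5207 / 362.7273 = 0.738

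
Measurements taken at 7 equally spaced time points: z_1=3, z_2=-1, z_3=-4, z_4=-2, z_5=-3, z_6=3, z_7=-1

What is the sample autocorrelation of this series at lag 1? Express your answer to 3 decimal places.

-0.055

Mean z̄ = (3 − 1 − 4 − 2 − 3 + 3 − 1)/7 = -0.7143
Deviations from mean: 3.7143, -0.2857, -3.2857, -1.2857, -2.2857, 3.7143, -0.2857
Σ(z_t−z̄)(z_{t+1}−z̄) = (-1.0612) + (0.9388) + (4.2245) + (2.9388) + (-8.4898) + (-1.0612) = -2.5102
Denominator Σ(z_t−z̄)² = 45.4286
r_1 = -2.5102 / 45.4286 = -0.055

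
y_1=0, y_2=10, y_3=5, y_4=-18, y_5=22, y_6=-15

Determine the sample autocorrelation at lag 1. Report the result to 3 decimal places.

-0.674

Mean ȳ = (0 + 10 + 5 − 18 + 22 − 15)/6 = 0.6667
Deviations from mean: -0.6667, 9.3333, 4.3333, -18.6667, 21.3333, -15.6667
Σ(y_t−ȳ)(y_{t+1}−ȳ) = (-6.2222) + (40.4444) + (-80.8889) + (-398.2222) + (-334.2222) = -779.1111
Denominator Σ(y_t−ȳ)² = 1155.3333
r_1 = -779.1111 / 1155.3333 = -0.674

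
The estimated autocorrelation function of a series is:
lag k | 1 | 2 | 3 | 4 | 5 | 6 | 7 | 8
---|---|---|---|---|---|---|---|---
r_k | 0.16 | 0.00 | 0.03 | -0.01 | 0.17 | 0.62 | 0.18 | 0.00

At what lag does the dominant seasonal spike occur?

6

The largest autocorrelation is r_6 = 0.62; the remaining lags stay at or below 0.18.
The dominant spike at lag 6 indicates a seasonal period of 6.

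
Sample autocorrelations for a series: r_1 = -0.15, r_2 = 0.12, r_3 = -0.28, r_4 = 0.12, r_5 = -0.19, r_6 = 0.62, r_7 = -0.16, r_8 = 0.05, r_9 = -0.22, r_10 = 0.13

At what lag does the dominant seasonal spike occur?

6

The largest autocorrelation is r_6 = 0.62; the remaining lags stay at or below 0.13.
The dominant spike at lag 6 indicates a seasonal period of 6.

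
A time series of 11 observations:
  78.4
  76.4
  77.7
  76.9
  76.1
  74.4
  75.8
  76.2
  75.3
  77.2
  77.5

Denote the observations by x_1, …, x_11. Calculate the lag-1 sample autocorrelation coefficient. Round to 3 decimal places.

Mean x̄ = (78.4 + 76.4 + 77.7 + 76.9 + 76.1 + 74.4 + 75.8 + 76.2 + 75.3 + 77.2 + 77.5)/11 = 76.5364
Numerator Σ_{t=1}^{10}(x_t−x̄)(x_{t+1}−x̄) = 2.8396
Denominator Σ(x_t−x̄)² = 13.2855
r_1 = 2.8396 / 13.2855 = 0.214

0.214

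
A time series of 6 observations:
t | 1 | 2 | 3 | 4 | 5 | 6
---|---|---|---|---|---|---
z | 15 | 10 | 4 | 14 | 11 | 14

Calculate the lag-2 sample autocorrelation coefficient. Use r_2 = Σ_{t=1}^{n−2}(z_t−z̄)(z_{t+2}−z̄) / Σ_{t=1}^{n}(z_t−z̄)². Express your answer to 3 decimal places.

Mean z̄ = (15 + 10 + 4 + 14 + 11 + 14)/6 = 11.3333
Σ(z_t−z̄)(z_{t+2}−z̄) = (-26.8889) + (-3.5556) + (2.4444) + (7.1111) = -20.8889
Denominator Σ(z_t−z̄)² = 83.3333
r_2 = -20.8889 / 83.3333 = -0.251

-0.251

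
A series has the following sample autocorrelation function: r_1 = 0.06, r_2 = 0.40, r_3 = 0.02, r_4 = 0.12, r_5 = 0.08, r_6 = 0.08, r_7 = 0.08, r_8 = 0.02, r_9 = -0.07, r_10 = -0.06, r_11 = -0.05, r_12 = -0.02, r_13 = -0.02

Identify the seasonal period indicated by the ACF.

The largest autocorrelation is r_2 = 0.40; the remaining lags stay at or below 0.12.
The dominant spike at lag 2 indicates a seasonal period of 2.

2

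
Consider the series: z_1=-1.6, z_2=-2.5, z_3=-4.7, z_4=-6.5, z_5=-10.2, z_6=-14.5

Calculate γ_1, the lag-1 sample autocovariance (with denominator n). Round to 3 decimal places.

9.454

Mean z̄ = (-1.6 − 2.5 − 4.7 − 6.5 − 10.2 − 14.5)/6 = -6.6667
Σ_{t=1}^{5}(z_t−z̄)(z_{t+1}−z̄) = 56.7222
γ_1 = 56.7222 / 6 = 9.454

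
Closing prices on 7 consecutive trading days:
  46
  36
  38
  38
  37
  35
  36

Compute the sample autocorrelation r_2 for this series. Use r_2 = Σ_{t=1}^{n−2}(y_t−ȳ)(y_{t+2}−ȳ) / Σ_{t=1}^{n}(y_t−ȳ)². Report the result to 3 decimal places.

0.024

Mean ȳ = (46 + 36 + 38 + 38 + 37 + 35 + 36)/7 = 38.0000
Numerator Σ_{t=1}^{5}(y_t−ȳ)(y_{t+2}−ȳ) = 2.0000
Denominator Σ(y_t−ȳ)² = 82.0000
r_2 = 2.0000 / 82.0000 = 0.024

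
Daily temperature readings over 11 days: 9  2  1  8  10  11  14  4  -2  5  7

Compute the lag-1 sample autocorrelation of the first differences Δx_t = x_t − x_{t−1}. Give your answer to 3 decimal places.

First differences Δx: -7, -1, 7, 2, 1, 3, -10, -6, 7, 2
Mean of differences = -0.2000
Numerator Σ(Δx_t−Δx̄)(Δx_{t+1}−Δx̄) = 21.5600
Denominator Σ(Δx_t−Δx̄)² = 301.6000
r_1(Δx) = 21.5600 / 301.6000 = 0.071

0.071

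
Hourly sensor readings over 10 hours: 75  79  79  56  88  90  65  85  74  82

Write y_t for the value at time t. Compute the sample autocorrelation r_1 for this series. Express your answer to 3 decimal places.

Mean ȳ = (75 + 79 + 79 + 56 + 88 + 90 + 65 + 85 + 74 + 82)/10 = 77.3000
Numerator Σ_{t=1}^{9}(y_t−ȳ)(y_{t+1}−ȳ) = -421.0900
Denominator Σ(y_t−ȳ)² = 984.1000
r_1 = -421.0900 / 984.1000 = -0.428

-0.428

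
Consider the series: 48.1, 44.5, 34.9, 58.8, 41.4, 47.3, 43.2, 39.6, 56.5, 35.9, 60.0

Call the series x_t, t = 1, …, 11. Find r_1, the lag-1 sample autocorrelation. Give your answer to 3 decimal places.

-0.634

Mean x̄ = (48.1 + 44.5 + 34.9 + 58.8 + 41.4 + 47.3 + 43.2 + 39.6 + 56.5 + 35.9 + 60.0)/11 = 46.3818
Numerator Σ_{t=1}^{10}(x_t−x̄)(x_{t+1}−x̄) = -489.4121
Denominator Σ(x_t−x̄)² = 772.0164
r_1 = -489.4121 / 772.0164 = -0.634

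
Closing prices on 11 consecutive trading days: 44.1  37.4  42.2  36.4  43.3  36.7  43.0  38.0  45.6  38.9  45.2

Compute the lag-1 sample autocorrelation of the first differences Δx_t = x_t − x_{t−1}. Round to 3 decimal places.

First differences Δx: -6.7, 4.8, -5.8, 6.9, -6.6, 6.3, -5.0, 7.6, -6.7, 6.3
Mean of differences = 0.1100
Numerator Σ(Δx_t−Δx̄)(Δx_{t+1}−Δx̄) = -349.9471
Denominator Σ(Δx_t−Δx̄)² = 399.6490
r_1(Δx) = -349.9471 / 399.6490 = -0.876

-0.876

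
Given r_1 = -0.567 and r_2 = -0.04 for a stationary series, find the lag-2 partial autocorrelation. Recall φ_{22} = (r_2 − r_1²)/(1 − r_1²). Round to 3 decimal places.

-0.533

φ_{22} = (r_2 − r_1²) / (1 − r_1²)
r_1² = (-0.567)² = 0.321489
Numerator = -0.04 − 0.3215 = -0.3615; denominator = 1 − 0.3215 = 0.6785
φ_{22} = -0.3615 / 0.6785 = -0.533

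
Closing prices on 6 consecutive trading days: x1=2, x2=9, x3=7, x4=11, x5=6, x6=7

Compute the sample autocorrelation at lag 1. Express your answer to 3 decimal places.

Mean x̄ = (2 + 9 + 7 + 11 + 6 + 7)/6 = 7.0000
Deviations from mean: -5.0000, 2.0000, 0.0000, 4.0000, -1.0000, 0.0000
Σ(x_t−x̄)(x_{t+1}−x̄) = (-10.0000) + (0.0000) + (0.0000) + (-4.0000) + (0.0000) = -14.0000
Denominator Σ(x_t−x̄)² = 46.0000
r_1 = -14.0000 / 46.0000 = -0.304

-0.304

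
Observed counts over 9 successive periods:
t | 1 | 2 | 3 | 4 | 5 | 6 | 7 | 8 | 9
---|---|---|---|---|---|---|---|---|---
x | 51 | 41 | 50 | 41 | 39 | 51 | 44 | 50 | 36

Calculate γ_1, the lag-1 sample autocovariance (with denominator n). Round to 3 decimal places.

Mean x̄ = (51 + 41 + 50 + 41 + 39 + 51 + 44 + 50 + 36)/9 = 44.7778
Σ_{t=1}^{8}(x_t−x̄)(x_{t+1}−x̄) = -131.8272
γ_1 = -131.8272 / 9 = -14.647

-14.647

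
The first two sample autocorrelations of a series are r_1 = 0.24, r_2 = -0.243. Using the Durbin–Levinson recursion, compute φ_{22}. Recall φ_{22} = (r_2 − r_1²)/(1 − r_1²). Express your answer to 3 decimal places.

φ_{22} = (r_2 − r_1²) / (1 − r_1²)
r_1² = (0.24)² = 0.0576
Numerator = -0.243 − 0.0576 = -0.3006; denominator = 1 − 0.0576 = 0.9424
φ_{22} = -0.3006 / 0.9424 = -0.319

-0.319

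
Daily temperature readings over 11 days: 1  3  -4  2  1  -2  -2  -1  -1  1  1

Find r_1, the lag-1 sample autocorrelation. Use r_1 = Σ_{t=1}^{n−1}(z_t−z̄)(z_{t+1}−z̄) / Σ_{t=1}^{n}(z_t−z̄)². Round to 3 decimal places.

-0.240

Mean z̄ = (1 + 3 − 4 + 2 + 1 − 2 − 2 − 1 − 1 + 1 + 1)/11 = -0.0909
Numerator Σ_{t=1}^{10}(z_t−z̄)(z_{t+1}−z̄) = -10.2810
Denominator Σ(z_t−z̄)² = 42.9091
r_1 = -10.2810 / 42.9091 = -0.240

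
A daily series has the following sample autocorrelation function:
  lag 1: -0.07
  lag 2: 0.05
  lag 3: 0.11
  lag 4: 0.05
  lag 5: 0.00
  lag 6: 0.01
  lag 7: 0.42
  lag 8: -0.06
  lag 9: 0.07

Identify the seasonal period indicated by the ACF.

The largest autocorrelation is r_7 = 0.42; the remaining lags stay at or below 0.11.
The dominant spike at lag 7 indicates a seasonal period of 7.

7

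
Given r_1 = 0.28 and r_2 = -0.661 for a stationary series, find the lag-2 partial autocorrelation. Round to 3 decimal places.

φ_{22} = (r_2 − r_1²) / (1 − r_1²)
r_1² = (0.28)² = 0.0784
Numerator = -0.661 − 0.0784 = -0.7394; denominator = 1 − 0.0784 = 0.9216
φ_{22} = -0.7394 / 0.9216 = -0.802

-0.802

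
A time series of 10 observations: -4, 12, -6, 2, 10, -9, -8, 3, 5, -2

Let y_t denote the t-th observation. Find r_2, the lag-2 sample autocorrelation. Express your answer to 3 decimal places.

Mean ȳ = (-4 + 12 − 6 + 2 + 10 − 9 − 8 + 3 + 5 − 2)/10 = 0.3000
Numerator Σ_{t=1}^{8}(y_t−ȳ)(y_{t+2}−ȳ) = -180.7800
Denominator Σ(y_t−ȳ)² = 482.1000
r_2 = -180.7800 / 482.1000 = -0.375

-0.375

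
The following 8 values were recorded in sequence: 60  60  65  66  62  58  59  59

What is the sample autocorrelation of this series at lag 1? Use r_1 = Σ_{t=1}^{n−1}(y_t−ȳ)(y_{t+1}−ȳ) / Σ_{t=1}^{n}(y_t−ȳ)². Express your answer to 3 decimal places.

Mean ȳ = (60 + 60 + 65 + 66 + 62 + 58 + 59 + 59)/8 = 61.1250
Numerator Σ_{t=1}^{7}(y_t−ȳ)(y_{t+1}−ȳ) = 28.4844
Denominator Σ(y_t−ȳ)² = 60.8750
r_1 = 28.4844 / 60.8750 = 0.468

0.468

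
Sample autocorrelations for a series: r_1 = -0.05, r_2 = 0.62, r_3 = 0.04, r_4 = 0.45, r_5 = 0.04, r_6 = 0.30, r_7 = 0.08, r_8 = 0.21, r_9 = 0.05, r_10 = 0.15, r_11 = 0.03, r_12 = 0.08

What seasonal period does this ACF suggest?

2

The largest autocorrelation is r_2 = 0.62, with weaker echoes at lags 4 (0.45), 6 (0.30), 8 (0.21) and 10 (0.15); the remaining lags stay at or below 0.08.
The dominant spike at lag 2 indicates a seasonal period of 2.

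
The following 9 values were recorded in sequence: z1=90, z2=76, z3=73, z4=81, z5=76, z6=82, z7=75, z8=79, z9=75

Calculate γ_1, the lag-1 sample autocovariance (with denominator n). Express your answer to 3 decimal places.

-6.565

Mean z̄ = (90 + 76 + 73 + 81 + 76 + 82 + 75 + 79 + 75)/9 = 78.5556
Σ_{t=1}^{8}(z_t−z̄)(z_{t+1}−z̄) = -59.0864
γ_1 = -59.0864 / 9 = -6.565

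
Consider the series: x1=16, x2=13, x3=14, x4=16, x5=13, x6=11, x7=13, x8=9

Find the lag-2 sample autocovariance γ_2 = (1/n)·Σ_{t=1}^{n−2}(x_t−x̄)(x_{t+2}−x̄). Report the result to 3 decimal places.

0.590

Mean x̄ = (16 + 13 + 14 + 16 + 13 + 11 + 13 + 9)/8 = 13.1250
Σ_{t=1}^{6}(x_t−x̄)(x_{t+2}−x̄) = 4.7188
γ_2 = 4.7188 / 8 = 0.590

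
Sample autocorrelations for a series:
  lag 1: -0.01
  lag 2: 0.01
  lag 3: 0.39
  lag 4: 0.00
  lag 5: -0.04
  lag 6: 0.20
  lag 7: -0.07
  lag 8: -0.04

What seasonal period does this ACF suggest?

The largest autocorrelation is r_3 = 0.39, with a weaker echo at lag 6 (0.20); the remaining lags stay at or below 0.01.
The dominant spike at lag 3 indicates a seasonal period of 3.

3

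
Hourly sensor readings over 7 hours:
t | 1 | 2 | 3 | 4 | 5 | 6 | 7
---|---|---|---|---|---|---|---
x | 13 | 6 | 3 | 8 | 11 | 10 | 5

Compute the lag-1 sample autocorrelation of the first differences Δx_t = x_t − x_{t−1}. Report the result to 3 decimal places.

First differences Δx: -7, -3, 5, 3, -1, -5
Mean of differences = -1.3333
Numerator Σ(Δx_t−Δx̄)(Δx_{t+1}−Δx̄) = 26.5556
Denominator Σ(Δx_t−Δx̄)² = 107.3333
r_1(Δx) = 26.5556 / 107.3333 = 0.247

0.247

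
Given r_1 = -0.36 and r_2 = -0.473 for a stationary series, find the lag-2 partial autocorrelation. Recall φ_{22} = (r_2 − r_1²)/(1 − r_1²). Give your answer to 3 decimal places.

φ_{22} = (r_2 − r_1²) / (1 − r_1²)
r_1² = (-0.36)² = 0.1296
Numerator = -0.473 − 0.1296 = -0.6026; denominator = 1 − 0.1296 = 0.8704
φ_{22} = -0.6026 / 0.8704 = -0.692

-0.692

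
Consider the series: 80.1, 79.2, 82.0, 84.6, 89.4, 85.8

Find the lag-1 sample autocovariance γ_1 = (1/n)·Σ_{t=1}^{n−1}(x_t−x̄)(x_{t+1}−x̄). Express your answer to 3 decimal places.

6.577

Mean x̄ = (80.1 + 79.2 + 82.0 + 84.6 + 89.4 + 85.8)/6 = 83.5167
Σ_{t=1}^{5}(x_t−x̄)(x_{t+1}−x̄) = 39.4597
γ_1 = 39.4597 / 6 = 6.577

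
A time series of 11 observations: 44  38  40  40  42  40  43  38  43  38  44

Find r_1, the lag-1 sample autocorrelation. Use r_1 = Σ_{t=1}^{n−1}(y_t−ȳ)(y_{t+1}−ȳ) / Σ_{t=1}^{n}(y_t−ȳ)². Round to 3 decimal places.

Mean ȳ = (44 + 38 + 40 + 40 + 42 + 40 + 43 + 38 + 43 + 38 + 44)/11 = 40.9091
Numerator Σ_{t=1}^{10}(y_t−ȳ)(y_{t+1}−ȳ) = -36.6446
Denominator Σ(y_t−ȳ)² = 56.9091
r_1 = -36.6446 / 56.9091 = -0.644

-0.644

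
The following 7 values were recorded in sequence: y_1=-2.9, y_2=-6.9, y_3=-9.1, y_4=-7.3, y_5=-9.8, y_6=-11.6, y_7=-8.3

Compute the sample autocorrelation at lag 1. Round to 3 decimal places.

Mean ȳ = (-2.9 − 6.9 − 9.1 − 7.3 − 9.8 − 11.6 − 8.3)/7 = -7.9857
Σ(y_t−ȳ)(y_{t+1}−ȳ) = (5.5216) + (-1.2098) + (-0.7641) + (-1.2441) + (6.5573) + (1.1359) = 9.9969
Denominator Σ(y_t−ȳ)² = 45.2086
r_1 = 9.9969 / 45.2086 = 0.221

0.221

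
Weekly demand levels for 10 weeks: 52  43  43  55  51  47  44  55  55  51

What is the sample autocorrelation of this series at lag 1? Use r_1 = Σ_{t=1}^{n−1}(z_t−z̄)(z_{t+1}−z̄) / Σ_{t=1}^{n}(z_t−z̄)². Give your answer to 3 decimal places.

Mean z̄ = (52 + 43 + 43 + 55 + 51 + 47 + 44 + 55 + 55 + 51)/10 = 49.6000
Numerator Σ_{t=1}^{9}(z_t−z̄)(z_{t+1}−z̄) = 17.0400
Denominator Σ(z_t−z̄)² = 222.4000
r_1 = 17.0400 / 222.4000 = 0.077

0.077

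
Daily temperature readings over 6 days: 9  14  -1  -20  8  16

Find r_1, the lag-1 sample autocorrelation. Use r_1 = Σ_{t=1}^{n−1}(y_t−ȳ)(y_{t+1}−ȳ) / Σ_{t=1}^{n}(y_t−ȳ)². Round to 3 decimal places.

0.087

Mean ȳ = (9 + 14 − 1 − 20 + 8 + 16)/6 = 4.3333
Deviations from mean: 4.6667, 9.6667, -5.3333, -24.3333, 3.6667, 11.6667
Numerator Σ_{t=1}^{5}(y_t−ȳ)(y_{t+1}−ȳ) = 76.8889
Denominator Σ(y_t−ȳ)² = 885.3333
r_1 = 76.8889 / 885.3333 = 0.087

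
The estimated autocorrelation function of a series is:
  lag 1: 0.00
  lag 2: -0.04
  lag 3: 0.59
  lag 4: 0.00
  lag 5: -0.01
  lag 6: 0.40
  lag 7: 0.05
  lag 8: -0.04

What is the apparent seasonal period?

The largest autocorrelation is r_3 = 0.59, with a weaker echo at lag 6 (0.40); the remaining lags stay at or below 0.05.
The dominant spike at lag 3 indicates a seasonal period of 3.

3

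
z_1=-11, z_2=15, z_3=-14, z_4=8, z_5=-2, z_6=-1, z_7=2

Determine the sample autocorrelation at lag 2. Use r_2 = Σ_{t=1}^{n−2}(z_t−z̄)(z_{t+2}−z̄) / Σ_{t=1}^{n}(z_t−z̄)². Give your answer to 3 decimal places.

0.466

Mean z̄ = (-11 + 15 − 14 + 8 − 2 − 1 + 2)/7 = -0.4286
Deviations from mean: -10.5714, 15.4286, -13.5714, 8.4286, -1.5714, -0.5714, 2.4286
Σ(z_t−z̄)(z_{t+2}−z̄) = (143.4694) + (130.0408) + (21.3265) + (-4.8163) + (-3.8163) = 286.2041
Denominator Σ(z_t−z̄)² = 613.7143
r_2 = 286.2041 / 613.7143 = 0.466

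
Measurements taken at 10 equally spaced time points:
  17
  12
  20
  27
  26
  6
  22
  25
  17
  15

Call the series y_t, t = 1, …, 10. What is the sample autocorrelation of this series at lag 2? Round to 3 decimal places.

Mean ȳ = (17 + 12 + 20 + 27 + 26 + 6 + 22 + 25 + 17 + 15)/10 = 18.7000
Numerator Σ_{t=1}^{8}(y_t−ȳ)(y_{t+2}−ȳ) = -238.5800
Denominator Σ(y_t−ȳ)² = 400.1000
r_2 = -238.5800 / 400.1000 = -0.596

-0.596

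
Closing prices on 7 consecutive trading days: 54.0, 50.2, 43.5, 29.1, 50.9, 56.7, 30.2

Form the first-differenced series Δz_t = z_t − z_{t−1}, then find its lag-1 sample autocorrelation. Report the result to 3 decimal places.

-0.151

First differences Δz: -3.8, -6.7, -14.4, 21.8, 5.8, -26.5
Mean of differences = -3.9667
Numerator Σ(Δz_t−Δz̄)(Δz_{t+1}−Δz̄) = -209.1911
Denominator Σ(Δz_t−Δz̄)² = 1383.4133
r_1(Δz) = -209.1911 / 1383.4133 = -0.151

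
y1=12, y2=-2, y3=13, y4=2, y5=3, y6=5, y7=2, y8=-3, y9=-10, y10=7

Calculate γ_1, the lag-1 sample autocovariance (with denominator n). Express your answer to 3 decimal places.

-7.641

Mean ȳ = (12 − 2 + 13 + 2 + 3 + 5 + 2 − 3 − 10 + 7)/10 = 2.9000
Σ_{t=1}^{9}(y_t−ȳ)(y_{t+1}−ȳ) = -76.4100
γ_1 = -76.4100 / 10 = -7.641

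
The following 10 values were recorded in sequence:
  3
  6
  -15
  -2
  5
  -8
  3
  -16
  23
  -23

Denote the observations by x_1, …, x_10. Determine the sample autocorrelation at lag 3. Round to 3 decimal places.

Mean x̄ = (3 + 6 − 15 − 2 + 5 − 8 + 3 − 16 + 23 − 23)/10 = -2.4000
Σ(x_t−x̄)(x_{t+3}−x̄) = (2.1600) + (62.1600) + (70.5600) + (2.1600) + (-100.6400) + (-142.2400) + (-111.2400) = -217.0800
Denominator Σ(x_t−x̄)² = 1628.4000
r_3 = -217.0800 / 1628.4000 = -0.133

-0.133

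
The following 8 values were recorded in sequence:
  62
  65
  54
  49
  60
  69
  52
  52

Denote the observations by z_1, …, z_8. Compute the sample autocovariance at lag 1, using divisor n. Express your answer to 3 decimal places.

Mean z̄ = (62 + 65 + 54 + 49 + 60 + 69 + 52 + 52)/8 = 57.8750
Σ_{t=1}^{7}(z_t−z̄)(z_{t+1}−z̄) = 10.1094
γ_1 = 10.1094 / 8 = 1.264

1.264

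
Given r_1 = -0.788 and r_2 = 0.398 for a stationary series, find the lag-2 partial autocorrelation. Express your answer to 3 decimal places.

-0.588

φ_{22} = (r_2 − r_1²) / (1 − r_1²)
r_1² = (-0.788)² = 0.620944
Numerator = 0.398 − 0.6209 = -0.2229; denominator = 1 − 0.6209 = 0.3791
φ_{22} = -0.2229 / 0.3791 = -0.588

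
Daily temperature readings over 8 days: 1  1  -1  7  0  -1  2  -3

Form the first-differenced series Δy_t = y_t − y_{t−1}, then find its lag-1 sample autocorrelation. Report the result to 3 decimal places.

-0.553

First differences Δy: 0, -2, 8, -7, -1, 3, -5
Mean of differences = -0.5714
Numerator Σ(Δy_t−Δȳ)(Δy_{t+1}−Δȳ) = -82.7551
Denominator Σ(Δy_t−Δȳ)² = 149.7143
r_1(Δy) = -82.7551 / 149.7143 = -0.553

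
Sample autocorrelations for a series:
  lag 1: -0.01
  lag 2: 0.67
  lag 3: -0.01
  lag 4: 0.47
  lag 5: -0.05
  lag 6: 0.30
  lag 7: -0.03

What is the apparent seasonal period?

The largest autocorrelation is r_2 = 0.67, with weaker echoes at lags 4 (0.47) and 6 (0.30); the remaining lags stay at or below -0.01.
The dominant spike at lag 2 indicates a seasonal period of 2.

2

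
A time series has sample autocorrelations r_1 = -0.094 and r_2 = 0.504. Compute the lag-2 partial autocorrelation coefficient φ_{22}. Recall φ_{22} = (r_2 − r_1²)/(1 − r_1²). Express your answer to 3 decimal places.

0.500

φ_{22} = (r_2 − r_1²) / (1 − r_1²)
r_1² = (-0.094)² = 0.008836
Numerator = 0.504 − 0.0088 = 0.4952; denominator = 1 − 0.0088 = 0.9912
φ_{22} = 0.4952 / 0.9912 = 0.500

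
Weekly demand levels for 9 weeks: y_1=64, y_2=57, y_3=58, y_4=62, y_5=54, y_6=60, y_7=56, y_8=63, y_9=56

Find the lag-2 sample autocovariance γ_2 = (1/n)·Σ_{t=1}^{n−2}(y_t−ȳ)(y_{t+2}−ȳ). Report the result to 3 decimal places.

Mean ȳ = (64 + 57 + 58 + 62 + 54 + 60 + 56 + 63 + 56)/9 = 58.8889
Σ_{t=1}^{7}(y_t−ȳ)(y_{t+2}−ȳ) = 24.4198
γ_2 = 24.4198 / 9 = 2.713

2.713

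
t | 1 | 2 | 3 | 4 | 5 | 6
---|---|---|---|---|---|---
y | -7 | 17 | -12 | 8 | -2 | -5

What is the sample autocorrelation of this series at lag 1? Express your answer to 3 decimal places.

-0.736

Mean ȳ = (-7 + 17 − 12 + 8 − 2 − 5)/6 = -0.1667
Σ(y_t−ȳ)(y_{t+1}−ȳ) = (-117.3056) + (-203.1389) + (-96.6389) + (-14.9722) + (8.8611) = -423.1944
Denominator Σ(y_t−ȳ)² = 574.8333
r_1 = -423.1944 / 574.8333 = -0.736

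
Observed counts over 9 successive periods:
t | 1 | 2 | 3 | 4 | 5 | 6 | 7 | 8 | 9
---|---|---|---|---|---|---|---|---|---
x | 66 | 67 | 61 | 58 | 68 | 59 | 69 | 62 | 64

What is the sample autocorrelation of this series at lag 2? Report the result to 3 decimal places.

Mean x̄ = (66 + 67 + 61 + 58 + 68 + 59 + 69 + 62 + 64)/9 = 63.7778
Numerator Σ_{t=1}^{7}(x_t−x̄)(x_{t+2}−x̄) = 22.7901
Denominator Σ(x_t−x̄)² = 127.5556
r_2 = 22.7901 / 127.5556 = 0.179

0.179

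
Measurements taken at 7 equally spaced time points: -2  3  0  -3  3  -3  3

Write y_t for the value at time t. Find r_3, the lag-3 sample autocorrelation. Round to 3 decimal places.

0.130

Mean ȳ = (-2 + 3 + 0 − 3 + 3 − 3 + 3)/7 = 0.1429
Deviations from mean: -2.1429, 2.8571, -0.1429, -3.1429, 2.8571, -3.1429, 2.8571
Σ(y_t−ȳ)(y_{t+3}−ȳ) = (6.7347) + (8.1633) + (0.4490) + (-8.9796) = 6.3673
Denominator Σ(y_t−ȳ)² = 48.8571
r_3 = 6.3673 / 48.8571 = 0.130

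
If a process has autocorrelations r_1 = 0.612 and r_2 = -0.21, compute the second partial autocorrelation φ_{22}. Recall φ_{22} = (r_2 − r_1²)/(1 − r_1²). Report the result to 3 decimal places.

φ_{22} = (r_2 − r_1²) / (1 − r_1²)
r_1² = (0.612)² = 0.374544
Numerator = -0.21 − 0.3745 = -0.5845; denominator = 1 − 0.3745 = 0.6255
φ_{22} = -0.5845 / 0.6255 = -0.935

-0.935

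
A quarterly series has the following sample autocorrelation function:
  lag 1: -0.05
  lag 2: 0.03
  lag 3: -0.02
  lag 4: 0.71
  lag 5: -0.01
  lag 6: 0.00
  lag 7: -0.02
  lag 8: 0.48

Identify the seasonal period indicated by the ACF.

4

The largest autocorrelation is r_4 = 0.71, with a weaker echo at lag 8 (0.48); the remaining lags stay at or below 0.03.
The dominant spike at lag 4 indicates a seasonal period of 4.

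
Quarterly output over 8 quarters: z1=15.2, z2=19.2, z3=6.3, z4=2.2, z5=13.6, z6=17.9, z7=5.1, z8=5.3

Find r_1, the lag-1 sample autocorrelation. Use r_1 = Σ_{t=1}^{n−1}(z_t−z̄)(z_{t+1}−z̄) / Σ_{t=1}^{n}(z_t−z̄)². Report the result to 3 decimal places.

0.080

Mean z̄ = (15.2 + 19.2 + 6.3 + 2.2 + 13.6 + 17.9 + 5.1 + 5.3)/8 = 10.6000
Deviations from mean: 4.6000, 8.6000, -4.3000, -8.4000, 3.0000, 7.3000, -5.5000, -5.3000
Numerator Σ_{t=1}^{7}(z_t−z̄)(z_{t+1}−z̄) = 24.4000
Denominator Σ(z_t−z̄)² = 304.8000
r_1 = 24.4000 / 304.8000 = 0.080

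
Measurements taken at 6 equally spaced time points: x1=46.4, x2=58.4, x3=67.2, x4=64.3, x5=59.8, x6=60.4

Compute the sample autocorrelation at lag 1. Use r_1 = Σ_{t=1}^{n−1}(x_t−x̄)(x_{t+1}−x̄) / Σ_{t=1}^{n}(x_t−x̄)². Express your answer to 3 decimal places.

Mean x̄ = (46.4 + 58.4 + 67.2 + 64.3 + 59.8 + 60.4)/6 = 59.4167
Deviations from mean: -13.0167, -1.0167, 7.7833, 4.8833, 0.3833, 0.9833
Σ(x_t−x̄)(x_{t+1}−x̄) = (13.2336) + (-7.9131) + (38.0086) + (1.8719) + (0.3769) = 45.5781
Denominator Σ(x_t−x̄)² = 256.0083
r_1 = 45.5781 / 256.0083 = 0.178

0.178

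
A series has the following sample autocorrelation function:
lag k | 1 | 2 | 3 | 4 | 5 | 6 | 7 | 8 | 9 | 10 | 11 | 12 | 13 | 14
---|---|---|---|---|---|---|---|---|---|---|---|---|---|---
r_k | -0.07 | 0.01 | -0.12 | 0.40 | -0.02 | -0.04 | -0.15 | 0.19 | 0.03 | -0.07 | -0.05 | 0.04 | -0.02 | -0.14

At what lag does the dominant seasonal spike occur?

The largest autocorrelation is r_4 = 0.40, with a weaker echo at lag 8 (0.19); the remaining lags stay at or below 0.04.
The dominant spike at lag 4 indicates a seasonal period of 4.

4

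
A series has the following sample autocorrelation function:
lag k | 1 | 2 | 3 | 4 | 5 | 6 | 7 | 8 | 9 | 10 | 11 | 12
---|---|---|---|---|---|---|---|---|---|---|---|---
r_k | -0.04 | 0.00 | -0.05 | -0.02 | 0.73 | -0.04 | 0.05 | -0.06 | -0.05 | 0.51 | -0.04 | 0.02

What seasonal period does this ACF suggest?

The largest autocorrelation is r_5 = 0.73, with a weaker echo at lag 10 (0.51); the remaining lags stay at or below 0.05.
The dominant spike at lag 5 indicates a seasonal period of 5.

5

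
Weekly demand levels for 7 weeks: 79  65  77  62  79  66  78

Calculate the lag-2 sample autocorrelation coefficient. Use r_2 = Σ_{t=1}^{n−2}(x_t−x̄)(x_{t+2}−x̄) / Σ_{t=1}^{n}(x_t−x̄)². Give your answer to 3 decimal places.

Mean x̄ = (79 + 65 + 77 + 62 + 79 + 66 + 78)/7 = 72.2857
Deviations from mean: 6.7143, -7.2857, 4.7143, -10.2857, 6.7143, -6.2857, 5.7143
Numerator Σ_{t=1}^{5}(x_t−x̄)(x_{t+2}−x̄) = 241.2653
Denominator Σ(x_t−x̄)² = 343.4286
r_2 = 241.2653 / 343.4286 = 0.703

0.703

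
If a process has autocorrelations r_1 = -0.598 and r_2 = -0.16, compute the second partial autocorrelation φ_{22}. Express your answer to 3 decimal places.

φ_{22} = (r_2 − r_1²) / (1 − r_1²)
r_1² = (-0.598)² = 0.357604
Numerator = -0.16 − 0.3576 = -0.5176; denominator = 1 − 0.3576 = 0.6424
φ_{22} = -0.5176 / 0.6424 = -0.806

-0.806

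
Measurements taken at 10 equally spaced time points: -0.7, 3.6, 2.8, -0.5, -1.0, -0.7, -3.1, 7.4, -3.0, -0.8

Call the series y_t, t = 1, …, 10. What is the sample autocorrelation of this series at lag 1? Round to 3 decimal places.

Mean ȳ = (-0.7 + 3.6 + 2.8 − 0.5 − 1.0 − 0.7 − 3.1 + 7.4 − 3.0 − 0.8)/10 = 0.4000
Numerator Σ_{t=1}^{9}(y_t−ȳ)(y_{t+1}−ȳ) = -35.5700
Denominator Σ(y_t−ȳ)² = 95.4400
r_1 = -35.5700 / 95.4400 = -0.373

-0.373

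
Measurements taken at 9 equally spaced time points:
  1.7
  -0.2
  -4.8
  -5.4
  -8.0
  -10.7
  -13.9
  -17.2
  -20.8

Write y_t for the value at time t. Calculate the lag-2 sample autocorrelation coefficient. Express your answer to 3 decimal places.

0.309

Mean ȳ = (1.7 − 0.2 − 4.8 − 5.4 − 8.0 − 10.7 − 13.9 − 17.2 − 20.8)/9 = -8.8111
Σ(y_t−ȳ)(y_{t+2}−ȳ) = (42.1612) + (29.3735) + (3.2535) + (-6.4432) + (-4.1277) + (15.8457) + (61.0101) = 141.0731
Denominator Σ(y_t−ȳ)² = 456.5889
r_2 = 141.0731 / 456.5889 = 0.309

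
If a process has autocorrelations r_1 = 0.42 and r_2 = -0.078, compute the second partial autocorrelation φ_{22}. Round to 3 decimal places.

-0.309

φ_{22} = (r_2 − r_1²) / (1 − r_1²)
r_1² = (0.42)² = 0.1764
Numerator = -0.078 − 0.1764 = -0.2544; denominator = 1 − 0.1764 = 0.8236
φ_{22} = -0.2544 / 0.8236 = -0.309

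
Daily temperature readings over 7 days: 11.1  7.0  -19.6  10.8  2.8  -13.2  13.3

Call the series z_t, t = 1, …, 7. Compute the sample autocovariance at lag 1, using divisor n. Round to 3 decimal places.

Mean z̄ = (11.1 + 7.0 − 19.6 + 10.8 + 2.8 − 13.2 + 13.3)/7 = 1.7429
Σ_{t=1}^{6}(z_t−z̄)(z_{t+1}−z̄) = -435.2347
γ_1 = -435.2347 / 7 = -62.176

-62.176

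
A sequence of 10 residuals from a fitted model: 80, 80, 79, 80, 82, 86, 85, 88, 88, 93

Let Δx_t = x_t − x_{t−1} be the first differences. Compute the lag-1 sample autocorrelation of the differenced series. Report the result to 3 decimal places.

First differences Δx: 0, -1, 1, 2, 4, -1, 3, 0, 5
Mean of differences = 1.4444
Numerator Σ(Δx_t−Δx̄)(Δx_{t+1}−Δx̄) = -11.6420
Denominator Σ(Δx_t−Δx̄)² = 38.2222
r_1(Δx) = -11.6420 / 38.2222 = -0.305

-0.305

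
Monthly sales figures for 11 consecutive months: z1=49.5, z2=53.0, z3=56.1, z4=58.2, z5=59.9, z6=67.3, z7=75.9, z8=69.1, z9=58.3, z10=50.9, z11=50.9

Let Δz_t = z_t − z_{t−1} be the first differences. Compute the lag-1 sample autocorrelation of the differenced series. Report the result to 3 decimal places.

First differences Δz: 3.5, 3.1, 2.1, 1.7, 7.4, 8.6, -6.8, -10.8, -7.4, 0.0
Mean of differences = 0.1400
Numerator Σ(Δz_t−Δz̄)(Δz_{t+1}−Δz̄) = 192.3044
Denominator Σ(Δz_t−Δz̄)² = 375.3240
r_1(Δz) = 192.3044 / 375.3240 = 0.512

0.512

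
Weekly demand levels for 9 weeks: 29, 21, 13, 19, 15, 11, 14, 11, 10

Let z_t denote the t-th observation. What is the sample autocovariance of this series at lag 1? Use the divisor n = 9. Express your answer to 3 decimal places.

10.233

Mean z̄ = (29 + 21 + 13 + 19 + 15 + 11 + 14 + 11 + 10)/9 = 15.8889
Σ_{t=1}^{8}(z_t−z̄)(z_{t+1}−z̄) = 92.0988
γ_1 = 92.0988 / 9 = 10.233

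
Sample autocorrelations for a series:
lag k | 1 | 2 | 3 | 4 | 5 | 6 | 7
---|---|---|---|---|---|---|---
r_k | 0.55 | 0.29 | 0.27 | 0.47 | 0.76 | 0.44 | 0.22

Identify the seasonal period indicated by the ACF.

The largest autocorrelation is r_5 = 0.76; the remaining lags stay at or below 0.55. The elevated value at lag 1 (0.55), dropping to 0.29 at lag 2, reflects decaying short-term dependence rather than seasonality.
The dominant spike at lag 5 indicates a seasonal period of 5.

5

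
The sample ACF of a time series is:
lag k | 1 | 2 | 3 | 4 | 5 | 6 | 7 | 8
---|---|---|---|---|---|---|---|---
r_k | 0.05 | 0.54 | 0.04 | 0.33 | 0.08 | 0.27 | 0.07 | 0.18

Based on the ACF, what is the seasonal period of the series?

2

The largest autocorrelation is r_2 = 0.54, with weaker echoes at lags 4 (0.33), 6 (0.27) and 8 (0.18); the remaining lags stay at or below 0.08.
The dominant spike at lag 2 indicates a seasonal period of 2.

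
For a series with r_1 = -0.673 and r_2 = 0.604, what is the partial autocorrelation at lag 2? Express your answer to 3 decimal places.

0.276

φ_{22} = (r_2 − r_1²) / (1 − r_1²)
r_1² = (-0.673)² = 0.452929
Numerator = 0.604 − 0.4529 = 0.1511; denominator = 1 − 0.4529 = 0.5471
φ_{22} = 0.1511 / 0.5471 = 0.276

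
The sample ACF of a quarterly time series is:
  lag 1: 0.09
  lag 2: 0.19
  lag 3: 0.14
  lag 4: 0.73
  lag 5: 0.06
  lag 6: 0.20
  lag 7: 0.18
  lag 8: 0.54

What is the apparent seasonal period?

4

The largest autocorrelation is r_4 = 0.73, with a weaker echo at lag 8 (0.54); the remaining lags stay at or below 0.20.
The dominant spike at lag 4 indicates a seasonal period of 4.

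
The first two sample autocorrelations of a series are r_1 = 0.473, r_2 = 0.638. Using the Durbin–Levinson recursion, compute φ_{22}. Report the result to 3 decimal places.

φ_{22} = (r_2 − r_1²) / (1 − r_1²)
r_1² = (0.473)² = 0.223729
Numerator = 0.638 − 0.2237 = 0.4143; denominator = 1 − 0.2237 = 0.7763
φ_{22} = 0.4143 / 0.7763 = 0.534

0.534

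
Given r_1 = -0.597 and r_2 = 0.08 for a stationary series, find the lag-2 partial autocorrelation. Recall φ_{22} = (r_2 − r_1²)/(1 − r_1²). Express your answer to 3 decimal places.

-0.429

φ_{22} = (r_2 − r_1²) / (1 − r_1²)
r_1² = (-0.597)² = 0.356409
Numerator = 0.08 − 0.3564 = -0.2764; denominator = 1 − 0.3564 = 0.6436
φ_{22} = -0.2764 / 0.6436 = -0.429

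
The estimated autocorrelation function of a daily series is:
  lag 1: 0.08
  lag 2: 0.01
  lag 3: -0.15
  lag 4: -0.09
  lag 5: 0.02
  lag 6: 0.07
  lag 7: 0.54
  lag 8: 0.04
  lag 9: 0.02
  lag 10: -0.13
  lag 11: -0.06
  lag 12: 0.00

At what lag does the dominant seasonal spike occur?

The largest autocorrelation is r_7 = 0.54; the remaining lags stay at or below 0.08.
The dominant spike at lag 7 indicates a seasonal period of 7.

7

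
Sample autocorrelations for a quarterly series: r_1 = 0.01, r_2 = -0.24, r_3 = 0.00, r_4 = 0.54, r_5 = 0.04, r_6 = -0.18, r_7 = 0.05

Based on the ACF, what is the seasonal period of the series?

4

The largest autocorrelation is r_4 = 0.54; the remaining lags stay at or below 0.05.
The dominant spike at lag 4 indicates a seasonal period of 4.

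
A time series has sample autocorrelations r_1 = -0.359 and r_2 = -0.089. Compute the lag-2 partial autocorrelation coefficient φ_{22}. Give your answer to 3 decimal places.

-0.250

φ_{22} = (r_2 − r_1²) / (1 − r_1²)
r_1² = (-0.359)² = 0.128881
Numerator = -0.089 − 0.1289 = -0.2179; denominator = 1 − 0.1289 = 0.8711
φ_{22} = -0.2179 / 0.8711 = -0.250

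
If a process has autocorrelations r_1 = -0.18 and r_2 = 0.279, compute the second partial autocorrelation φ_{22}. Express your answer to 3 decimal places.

φ_{22} = (r_2 − r_1²) / (1 − r_1²)
r_1² = (-0.18)² = 0.0324
Numerator = 0.279 − 0.0324 = 0.2466; denominator = 1 − 0.0324 = 0.9676
φ_{22} = 0.2466 / 0.9676 = 0.255

0.255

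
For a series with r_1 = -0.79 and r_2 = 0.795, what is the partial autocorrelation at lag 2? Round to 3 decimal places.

φ_{22} = (r_2 − r_1²) / (1 − r_1²)
r_1² = (-0.79)² = 0.6241
Numerator = 0.795 − 0.6241 = 0.1709; denominator = 1 − 0.6241 = 0.3759
φ_{22} = 0.1709 / 0.3759 = 0.455

0.455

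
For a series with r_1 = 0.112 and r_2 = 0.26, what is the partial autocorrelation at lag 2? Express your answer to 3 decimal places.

φ_{22} = (r_2 − r_1²) / (1 − r_1²)
r_1² = (0.112)² = 0.012544
Numerator = 0.26 − 0.0125 = 0.2475; denominator = 1 − 0.0125 = 0.9875
φ_{22} = 0.2475 / 0.9875 = 0.251

0.251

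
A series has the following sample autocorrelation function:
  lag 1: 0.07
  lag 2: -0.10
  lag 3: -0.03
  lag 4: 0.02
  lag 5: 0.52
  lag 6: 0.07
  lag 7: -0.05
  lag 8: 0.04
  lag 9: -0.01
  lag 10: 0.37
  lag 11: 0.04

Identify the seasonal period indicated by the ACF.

The largest autocorrelation is r_5 = 0.52, with a weaker echo at lag 10 (0.37); the remaining lags stay at or below 0.07.
The dominant spike at lag 5 indicates a seasonal period of 5.

5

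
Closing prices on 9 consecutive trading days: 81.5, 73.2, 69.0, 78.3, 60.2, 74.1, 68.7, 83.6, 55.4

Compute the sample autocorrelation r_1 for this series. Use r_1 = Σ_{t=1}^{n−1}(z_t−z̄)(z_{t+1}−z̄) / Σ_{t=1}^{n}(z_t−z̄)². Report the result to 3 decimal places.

Mean z̄ = (81.5 + 73.2 + 69.0 + 78.3 + 60.2 + 74.1 + 68.7 + 83.6 + 55.4)/9 = 71.5556
Numerator Σ_{t=1}^{8}(z_t−z̄)(z_{t+1}−z̄) = -346.8098
Denominator Σ(z_t−z̄)² = 703.2622
r_1 = -346.8098 / 703.2622 = -0.493

-0.493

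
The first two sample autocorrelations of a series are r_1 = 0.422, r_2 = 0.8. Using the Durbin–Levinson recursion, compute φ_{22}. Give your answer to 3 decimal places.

φ_{22} = (r_2 − r_1²) / (1 − r_1²)
r_1² = (0.422)² = 0.178084
Numerator = 0.8 − 0.1781 = 0.6219; denominator = 1 − 0.1781 = 0.8219
φ_{22} = 0.6219 / 0.8219 = 0.757

0.757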